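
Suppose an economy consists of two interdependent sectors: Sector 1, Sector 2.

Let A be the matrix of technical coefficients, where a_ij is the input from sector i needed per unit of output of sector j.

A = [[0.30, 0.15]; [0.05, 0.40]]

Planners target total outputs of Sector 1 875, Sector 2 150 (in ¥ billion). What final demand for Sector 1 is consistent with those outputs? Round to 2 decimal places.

I − A =
  [   0.70    -0.15]
  [  -0.05     0.60]
d = (I − A) x:
  d_1 = (+0.70)·875 + (-0.15)·150 = 590.00
  d_2 = (-0.05)·875 + (+0.60)·150 = 46.25

d_1 = 590.00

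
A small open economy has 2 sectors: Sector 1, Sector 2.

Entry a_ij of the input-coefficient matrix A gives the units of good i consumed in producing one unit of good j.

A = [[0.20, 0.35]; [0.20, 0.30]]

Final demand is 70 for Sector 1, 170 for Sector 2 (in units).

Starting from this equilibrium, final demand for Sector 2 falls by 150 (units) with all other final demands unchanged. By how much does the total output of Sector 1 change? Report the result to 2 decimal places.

Δx_1 = -107.14

I − A =
  [   0.80    -0.35]
  [  -0.20     0.70]
det(I−A) = (0.80)(0.70) − (-0.35)(-0.20) = 0.4900
adj(I−A) = [[0.70, 0.35], [0.20, 0.80]]
(I − A)⁻¹ = adj(I−A) / det(I−A) ≈
  [   1.4286     0.7143]
  [   0.4082     1.6327]
Δx = (I − A)⁻¹ Δd with Δd having -150 in the Sector 2 component and 0 elsewhere.
So Δx_1 = L_12 · (-150), where L_12 = adj(I−A)_12 / det(I−A) = 0.35 / 0.4900.
Δx_1 = 0.35 × (-150) / 0.4900 = -52.50 / 0.4900 ≈ -107.14.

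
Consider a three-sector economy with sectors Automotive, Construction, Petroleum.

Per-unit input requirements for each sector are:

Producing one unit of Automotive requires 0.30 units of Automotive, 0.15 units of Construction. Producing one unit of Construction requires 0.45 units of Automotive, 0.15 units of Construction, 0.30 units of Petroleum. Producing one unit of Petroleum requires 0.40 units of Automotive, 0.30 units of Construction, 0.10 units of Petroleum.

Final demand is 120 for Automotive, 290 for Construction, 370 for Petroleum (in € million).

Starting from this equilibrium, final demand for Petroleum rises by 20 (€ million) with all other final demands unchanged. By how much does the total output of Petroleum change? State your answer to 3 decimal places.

I − A =
  [   0.70    -0.45    -0.40]
  [  -0.15     0.85    -0.30]
  [   0.00    -0.30     0.90]
Cofactors of I−A, C_ij = (−1)^(i+j)·(minor ij) (rows/columns in the sector order above):
  C_11 = (0.85)(0.90) − (-0.30)(-0.30) = 0.6750
  C_12 = −[(-0.15)(0.90) − (-0.30)(0.00)] = 0.1350
  C_13 = (-0.15)(-0.30) − (0.85)(0.00) = 0.0450
  C_21 = −[(-0.45)(0.90) − (-0.40)(-0.30)] = 0.5250
  C_22 = (0.70)(0.90) − (-0.40)(0.00) = 0.6300
  C_23 = −[(0.70)(-0.30) − (-0.45)(0.00)] = 0.2100
  C_31 = (-0.45)(-0.30) − (-0.40)(0.85) = 0.4750
  C_32 = −[(0.70)(-0.30) − (-0.40)(-0.15)] = 0.2700
  C_33 = (0.70)(0.85) − (-0.45)(-0.15) = 0.5275
det(I−A) = Σ_j (I−A)_1j·C_1j = (0.70)(0.6750) + (-0.45)(0.1350) + (-0.40)(0.0450) = 0.39375
adj(I−A) = Cᵀ =
  [ 0.6750   0.5250   0.4750]
  [ 0.1350   0.6300   0.2700]
  [ 0.0450   0.2100   0.5275]
(I − A)⁻¹ = adj(I−A) / det(I−A) ≈
  [   1.7143     1.3333     1.2063]
  [   0.3429     1.6000     0.6857]
  [   0.1143     0.5333     1.3397]
Δx = (I − A)⁻¹ Δd with Δd having +20 in the Petroleum component and 0 elsewhere.
So Δx_3 = L_33 · (+20), where L_33 = adj(I−A)_33 / det(I−A) = 0.5275 / 0.39375.
Δx_3 = 0.5275 × (+20) / 0.39375 = 10.55 / 0.39375 ≈ 26.794.

Δx_3 = 26.794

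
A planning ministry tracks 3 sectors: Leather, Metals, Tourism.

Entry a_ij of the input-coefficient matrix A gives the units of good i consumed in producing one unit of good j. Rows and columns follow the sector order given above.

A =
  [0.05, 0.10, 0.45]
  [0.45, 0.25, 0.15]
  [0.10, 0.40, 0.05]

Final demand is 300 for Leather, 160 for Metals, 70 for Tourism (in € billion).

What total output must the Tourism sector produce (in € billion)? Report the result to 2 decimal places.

I − A =
  [   0.95    -0.10    -0.45]
  [  -0.45     0.75    -0.15]
  [  -0.10    -0.40     0.95]
Cofactors of I−A, C_ij = (−1)^(i+j)·(minor ij) (rows/columns in the sector order above):
  C_11 = (0.75)(0.95) − (-0.15)(-0.40) = 0.6525
  C_12 = −[(-0.45)(0.95) − (-0.15)(-0.10)] = 0.4425
  C_13 = (-0.45)(-0.40) − (0.75)(-0.10) = 0.2550
  C_21 = −[(-0.10)(0.95) − (-0.45)(-0.40)] = 0.2750
  C_22 = (0.95)(0.95) − (-0.45)(-0.10) = 0.8575
  C_23 = −[(0.95)(-0.40) − (-0.10)(-0.10)] = 0.3900
  C_31 = (-0.10)(-0.15) − (-0.45)(0.75) = 0.3525
  C_32 = −[(0.95)(-0.15) − (-0.45)(-0.45)] = 0.3450
  C_33 = (0.95)(0.75) − (-0.10)(-0.45) = 0.6675
det(I−A) = Σ_j (I−A)_1j·C_1j = (0.95)(0.6525) + (-0.10)(0.4425) + (-0.45)(0.2550) = 0.460875
adj(I−A) = Cᵀ =
  [ 0.6525   0.2750   0.3525]
  [ 0.4425   0.8575   0.3450]
  [ 0.2550   0.3900   0.6675]
(I − A)⁻¹ = adj(I−A) / det(I−A) ≈
  [   1.4158     0.5967     0.7648]
  [   0.9601     1.8606     0.7486]
  [   0.5533     0.8462     1.4483]
x = (I − A)⁻¹ d = adj(I−A)·d / det(I−A), with det(I−A) = 0.460875:
  x_1 = (0.6525·300 + 0.2750·160 + 0.3525·70) / 0.460875 = 264.425 / 0.460875 ≈ 573.75
  x_2 = (0.4425·300 + 0.8575·160 + 0.3450·70) / 0.460875 = 294.10 / 0.460875 ≈ 638.13
  x_3 = (0.2550·300 + 0.3900·160 + 0.6675·70) / 0.460875 = 185.625 / 0.460875 ≈ 402.77

x_3 = 402.77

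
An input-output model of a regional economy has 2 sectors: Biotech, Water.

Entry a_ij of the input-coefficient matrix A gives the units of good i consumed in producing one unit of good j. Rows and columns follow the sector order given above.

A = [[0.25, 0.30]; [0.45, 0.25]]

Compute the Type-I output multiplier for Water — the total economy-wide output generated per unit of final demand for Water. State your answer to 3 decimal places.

I − A =
  [   0.75    -0.30]
  [  -0.45     0.75]
det(I−A) = (0.75)(0.75) − (-0.30)(-0.45) = 0.4275
adj(I−A) = [[0.75, 0.30], [0.45, 0.75]]
(I − A)⁻¹ = adj(I−A) / det(I−A) ≈
  [   1.7544     0.7018]
  [   1.0526     1.7544]
The output multiplier for sector j is the column-j sum of the Leontief inverse (I − A)⁻¹ = adj(I−A) / det(I−A).
Column 2 of adj(I−A): (0.30, 0.75); det(I−A) = 0.4275.
m_2 = (0.30 + 0.75) / 0.4275 = 1.05 / 0.4275 ≈ 2.456.

m_2 = 2.456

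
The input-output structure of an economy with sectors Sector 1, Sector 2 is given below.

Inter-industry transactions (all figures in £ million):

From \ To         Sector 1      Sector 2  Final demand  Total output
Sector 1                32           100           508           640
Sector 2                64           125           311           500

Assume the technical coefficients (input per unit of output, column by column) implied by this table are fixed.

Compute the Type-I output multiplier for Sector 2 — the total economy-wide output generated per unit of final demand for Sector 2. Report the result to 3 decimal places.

m_2 = 1.661

Technical coefficients a_ij = z_ij / X_j:
  a_11 = 32/640 = 0.05, a_21 = 64/640 = 0.10
  a_12 = 100/500 = 0.20, a_22 = 125/500 = 0.25
I − A =
  [   0.95    -0.20]
  [  -0.10     0.75]
det(I−A) = (0.95)(0.75) − (-0.20)(-0.10) = 0.6925
adj(I−A) = [[0.75, 0.20], [0.10, 0.95]]
(I − A)⁻¹ = adj(I−A) / det(I−A) ≈
  [   1.0830     0.2888]
  [   0.1444     1.3718]
The output multiplier for sector j is the column-j sum of the Leontief inverse (I − A)⁻¹ = adj(I−A) / det(I−A).
Column 2 of adj(I−A): (0.20, 0.95); det(I−A) = 0.6925.
m_2 = (0.20 + 0.95) / 0.6925 = 1.15 / 0.6925 ≈ 1.661.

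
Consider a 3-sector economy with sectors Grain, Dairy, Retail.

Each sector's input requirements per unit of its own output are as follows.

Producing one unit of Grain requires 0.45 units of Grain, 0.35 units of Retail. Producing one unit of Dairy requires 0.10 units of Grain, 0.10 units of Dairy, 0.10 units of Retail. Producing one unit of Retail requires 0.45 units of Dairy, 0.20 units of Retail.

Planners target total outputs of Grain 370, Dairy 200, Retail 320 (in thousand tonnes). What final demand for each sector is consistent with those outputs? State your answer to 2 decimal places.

d_G = 183.50, d_D = 36.00, d_R = 106.50

I − A =
  [   0.55    -0.10     0.00]
  [   0.00     0.90    -0.45]
  [  -0.35    -0.10     0.80]
d = (I − A) x:
  d_G = (+0.55)·370 + (-0.10)·200 + (+0.00)·320 = 183.50
  d_D = (+0.00)·370 + (+0.90)·200 + (-0.45)·320 = 36.00
  d_R = (-0.35)·370 + (-0.10)·200 + (+0.80)·320 = 106.50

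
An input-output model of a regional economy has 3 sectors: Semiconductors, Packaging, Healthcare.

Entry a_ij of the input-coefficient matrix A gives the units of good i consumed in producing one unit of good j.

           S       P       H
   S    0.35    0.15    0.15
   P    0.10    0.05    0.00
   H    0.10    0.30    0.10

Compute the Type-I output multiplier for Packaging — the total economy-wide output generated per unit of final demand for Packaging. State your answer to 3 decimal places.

I − A =
  [   0.65    -0.15    -0.15]
  [  -0.10     0.95     0.00]
  [  -0.10    -0.30     0.90]
Cofactors of I−A, C_ij = (−1)^(i+j)·(minor ij) (rows/columns in the sector order above):
  C_11 = (0.95)(0.90) − (0.00)(-0.30) = 0.8550
  C_12 = −[(-0.10)(0.90) − (0.00)(-0.10)] = 0.0900
  C_13 = (-0.10)(-0.30) − (0.95)(-0.10) = 0.1250
  C_21 = −[(-0.15)(0.90) − (-0.15)(-0.30)] = 0.1800
  C_22 = (0.65)(0.90) − (-0.15)(-0.10) = 0.5700
  C_23 = −[(0.65)(-0.30) − (-0.15)(-0.10)] = 0.2100
  C_31 = (-0.15)(0.00) − (-0.15)(0.95) = 0.1425
  C_32 = −[(0.65)(0.00) − (-0.15)(-0.10)] = 0.0150
  C_33 = (0.65)(0.95) − (-0.15)(-0.10) = 0.6025
det(I−A) = Σ_j (I−A)_1j·C_1j = (0.65)(0.8550) + (-0.15)(0.0900) + (-0.15)(0.1250) = 0.5235
adj(I−A) = Cᵀ =
  [ 0.8550   0.1800   0.1425]
  [ 0.0900   0.5700   0.0150]
  [ 0.1250   0.2100   0.6025]
(I − A)⁻¹ = adj(I−A) / det(I−A) ≈
  [   1.6332     0.3438     0.2722]
  [   0.1719     1.0888     0.0287]
  [   0.2388     0.4011     1.1509]
The output multiplier for sector j is the column-j sum of the Leontief inverse (I − A)⁻¹ = adj(I−A) / det(I−A).
Column P of adj(I−A): (0.1800, 0.5700, 0.2100); det(I−A) = 0.5235.
m_P = (0.1800 + 0.5700 + 0.2100) / 0.5235 = 0.96 / 0.5235 ≈ 1.834.

m_P = 1.834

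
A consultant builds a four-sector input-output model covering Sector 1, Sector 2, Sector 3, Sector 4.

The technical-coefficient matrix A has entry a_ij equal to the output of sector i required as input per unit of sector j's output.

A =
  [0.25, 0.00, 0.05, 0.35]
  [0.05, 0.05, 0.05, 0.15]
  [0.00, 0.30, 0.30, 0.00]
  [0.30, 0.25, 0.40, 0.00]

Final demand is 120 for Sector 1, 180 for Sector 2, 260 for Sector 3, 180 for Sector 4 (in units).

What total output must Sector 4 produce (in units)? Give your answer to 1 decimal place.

I − A =
  [   0.75     0.00    -0.05    -0.35]
  [  -0.05     0.95    -0.05    -0.15]
  [   0.00    -0.30     0.70     0.00]
  [  -0.30    -0.25    -0.40     1.00]
Compute the cofactors C_ij = (−1)^(i+j)·(3×3 minor ij) of I−A; the adjugate is their transpose:
adj(I−A) = Cᵀ =
  [ 0.60575   0.11825   0.18300   0.22975]
  [ 0.06650   0.45150   0.08900   0.09100]
  [ 0.02850   0.19350   0.58025   0.03900]
  [ 0.20975   0.22575   0.30925   0.48675]
det(I−A) = Σ_j (I−A)_1j·C_1j = (0.75)(0.60575) + (0.00)(0.06650) + (-0.05)(0.02850) + (-0.35)(0.20975) = 0.379475
(I − A)⁻¹ = adj(I−A) / det(I−A) ≈
  [   1.5963     0.3116     0.4822     0.6054]
  [   0.1752     1.1898     0.2345     0.2398]
  [   0.0751     0.5099     1.5291     0.1028]
  [   0.5527     0.5949     0.8149     1.2827]
x = (I − A)⁻¹ d = adj(I−A)·d / det(I−A), with det(I−A) = 0.379475:
  x_1 = (0.60575·120 + 0.11825·180 + 0.18300·260 + 0.22975·180) / 0.379475 = 182.91 / 0.379475 ≈ 482.0
  x_2 = (0.06650·120 + 0.45150·180 + 0.08900·260 + 0.09100·180) / 0.379475 = 128.77 / 0.379475 ≈ 339.3
  x_3 = (0.02850·120 + 0.19350·180 + 0.58025·260 + 0.03900·180) / 0.379475 = 196.135 / 0.379475 ≈ 516.9
  x_4 = (0.20975·120 + 0.22575·180 + 0.30925·260 + 0.48675·180) / 0.379475 = 233.825 / 0.379475 ≈ 616.2

x_4 = 616.2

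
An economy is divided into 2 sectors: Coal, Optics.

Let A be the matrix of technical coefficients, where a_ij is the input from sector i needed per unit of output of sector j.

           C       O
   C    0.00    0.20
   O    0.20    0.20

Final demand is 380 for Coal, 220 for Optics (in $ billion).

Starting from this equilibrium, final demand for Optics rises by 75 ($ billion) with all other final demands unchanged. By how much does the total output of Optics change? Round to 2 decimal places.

Δx_O = 98.68

I − A =
  [   1.00    -0.20]
  [  -0.20     0.80]
det(I−A) = (1.00)(0.80) − (-0.20)(-0.20) = 0.7600
adj(I−A) = [[0.80, 0.20], [0.20, 1.00]]
(I − A)⁻¹ = adj(I−A) / det(I−A) ≈
  [   1.0526     0.2632]
  [   0.2632     1.3158]
Δx = (I − A)⁻¹ Δd with Δd having +75 in the Optics component and 0 elsewhere.
So Δx_O = L_OO · (+75), where L_OO = adj(I−A)_OO / det(I−A) = 1.00 / 0.7600.
Δx_O = 1.00 × (+75) / 0.7600 = 75.00 / 0.7600 ≈ 98.68.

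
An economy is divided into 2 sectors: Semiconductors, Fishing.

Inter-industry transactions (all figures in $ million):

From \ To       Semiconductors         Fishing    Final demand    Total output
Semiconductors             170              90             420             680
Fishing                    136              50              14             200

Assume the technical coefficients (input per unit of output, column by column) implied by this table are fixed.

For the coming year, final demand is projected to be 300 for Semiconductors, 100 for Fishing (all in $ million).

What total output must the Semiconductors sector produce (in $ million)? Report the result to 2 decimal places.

x_1 = 571.43

Technical coefficients a_ij = z_ij / X_j:
  a_11 = 170/680 = 0.25, a_21 = 136/680 = 0.20
  a_12 = 90/200 = 0.45, a_22 = 50/200 = 0.25
I − A =
  [   0.75    -0.45]
  [  -0.20     0.75]
det(I−A) = (0.75)(0.75) − (-0.45)(-0.20) = 0.4725
adj(I−A) = [[0.75, 0.45], [0.20, 0.75]]
(I − A)⁻¹ = adj(I−A) / det(I−A) ≈
  [   1.5873     0.9524]
  [   0.4233     1.5873]
x = (I − A)⁻¹ d = adj(I−A)·d / det(I−A), with det(I−A) = 0.4725:
  x_1 = (0.75·300 + 0.45·100) / 0.4725 = 270.00 / 0.4725 ≈ 571.43
  x_2 = (0.20·300 + 0.75·100) / 0.4725 = 135.00 / 0.4725 ≈ 285.71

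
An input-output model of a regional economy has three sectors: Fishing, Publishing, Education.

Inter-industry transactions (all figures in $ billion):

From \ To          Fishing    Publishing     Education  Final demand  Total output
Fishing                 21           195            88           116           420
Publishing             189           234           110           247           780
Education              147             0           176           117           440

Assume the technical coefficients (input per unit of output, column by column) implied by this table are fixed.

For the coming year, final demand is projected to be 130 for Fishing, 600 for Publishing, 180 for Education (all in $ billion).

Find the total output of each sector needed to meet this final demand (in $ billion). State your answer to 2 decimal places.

Technical coefficients a_ij = z_ij / X_j:
  a_11 = 21/420 = 0.05, a_21 = 189/420 = 0.45, a_31 = 147/420 = 0.35
  a_12 = 195/780 = 0.25, a_22 = 234/780 = 0.30, a_32 = 0/780 = 0.00
  a_13 = 88/440 = 0.20, a_23 = 110/440 = 0.25, a_33 = 176/440 = 0.40
I − A =
  [   0.95    -0.25    -0.20]
  [  -0.45     0.70    -0.25]
  [  -0.35     0.00     0.60]
Cofactors of I−A, C_ij = (−1)^(i+j)·(minor ij) (rows/columns in the sector order above):
  C_11 = (0.70)(0.60) − (-0.25)(0.00) = 0.4200
  C_12 = −[(-0.45)(0.60) − (-0.25)(-0.35)] = 0.3575
  C_13 = (-0.45)(0.00) − (0.70)(-0.35) = 0.2450
  C_21 = −[(-0.25)(0.60) − (-0.20)(0.00)] = 0.1500
  C_22 = (0.95)(0.60) − (-0.20)(-0.35) = 0.5000
  C_23 = −[(0.95)(0.00) − (-0.25)(-0.35)] = 0.0875
  C_31 = (-0.25)(-0.25) − (-0.20)(0.70) = 0.2025
  C_32 = −[(0.95)(-0.25) − (-0.20)(-0.45)] = 0.3275
  C_33 = (0.95)(0.70) − (-0.25)(-0.45) = 0.5525
det(I−A) = Σ_j (I−A)_1j·C_1j = (0.95)(0.4200) + (-0.25)(0.3575) + (-0.20)(0.2450) = 0.260625
adj(I−A) = Cᵀ =
  [ 0.4200   0.1500   0.2025]
  [ 0.3575   0.5000   0.3275]
  [ 0.2450   0.0875   0.5525]
(I − A)⁻¹ = adj(I−A) / det(I−A) ≈
  [   1.6115     0.5755     0.7770]
  [   1.3717     1.9185     1.2566]
  [   0.9400     0.3357     2.1199]
x = (I − A)⁻¹ d = adj(I−A)·d / det(I−A), with det(I−A) = 0.260625:
  x_1 = (0.4200·130 + 0.1500·600 + 0.2025·180) / 0.260625 = 181.05 / 0.260625 ≈ 694.68
  x_2 = (0.3575·130 + 0.5000·600 + 0.3275·180) / 0.260625 = 405.425 / 0.260625 ≈ 1555.59
  x_3 = (0.2450·130 + 0.0875·600 + 0.5525·180) / 0.260625 = 183.80 / 0.260625 ≈ 705.23

x_1 = 694.68, x_2 = 1555.59, x_3 = 705.23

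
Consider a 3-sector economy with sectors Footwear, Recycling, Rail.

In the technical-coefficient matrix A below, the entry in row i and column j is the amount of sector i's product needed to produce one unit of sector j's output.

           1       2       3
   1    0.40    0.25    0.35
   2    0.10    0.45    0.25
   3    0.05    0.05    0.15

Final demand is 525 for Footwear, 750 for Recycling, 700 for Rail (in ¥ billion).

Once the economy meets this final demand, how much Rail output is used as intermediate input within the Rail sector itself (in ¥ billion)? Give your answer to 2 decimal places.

I − A =
  [   0.60    -0.25    -0.35]
  [  -0.10     0.55    -0.25]
  [  -0.05    -0.05     0.85]
Cofactors of I−A, C_ij = (−1)^(i+j)·(minor ij) (rows/columns in the sector order above):
  C_11 = (0.55)(0.85) − (-0.25)(-0.05) = 0.4550
  C_12 = −[(-0.10)(0.85) − (-0.25)(-0.05)] = 0.0975
  C_13 = (-0.10)(-0.05) − (0.55)(-0.05) = 0.0325
  C_21 = −[(-0.25)(0.85) − (-0.35)(-0.05)] = 0.2300
  C_22 = (0.60)(0.85) − (-0.35)(-0.05) = 0.4925
  C_23 = −[(0.60)(-0.05) − (-0.25)(-0.05)] = 0.0425
  C_31 = (-0.25)(-0.25) − (-0.35)(0.55) = 0.2550
  C_32 = −[(0.60)(-0.25) − (-0.35)(-0.10)] = 0.1850
  C_33 = (0.60)(0.55) − (-0.25)(-0.10) = 0.3050
det(I−A) = Σ_j (I−A)_1j·C_1j = (0.60)(0.4550) + (-0.25)(0.0975) + (-0.35)(0.0325) = 0.23725
adj(I−A) = Cᵀ =
  [ 0.4550   0.2300   0.2550]
  [ 0.0975   0.4925   0.1850]
  [ 0.0325   0.0425   0.3050]
(I − A)⁻¹ = adj(I−A) / det(I−A) ≈
  [   1.9178     0.9694     1.0748]
  [   0.4110     2.0759     0.7798]
  [   0.1370     0.1791     1.2856]
First solve x = (I − A)⁻¹ d = adj(I−A)·d / det(I−A); in particular x_3 = (0.0325·525 + 0.0425·750 + 0.3050·700) / 0.23725 = 262.4375 / 0.23725 ≈ 1106.1644.
Intermediate flow from 3 to 3: z_33 = a_33 · x_3 = 0.15 × 262.4375 / 0.23725 = 39.365625 / 0.23725 ≈ 165.92.

z_33 = 165.92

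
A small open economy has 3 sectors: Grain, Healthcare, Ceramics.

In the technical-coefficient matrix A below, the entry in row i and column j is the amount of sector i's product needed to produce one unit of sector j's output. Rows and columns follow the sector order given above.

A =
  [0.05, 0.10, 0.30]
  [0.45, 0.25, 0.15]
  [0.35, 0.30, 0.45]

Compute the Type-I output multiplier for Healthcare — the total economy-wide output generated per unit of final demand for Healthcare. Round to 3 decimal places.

I − A =
  [   0.95    -0.10    -0.30]
  [  -0.45     0.75    -0.15]
  [  -0.35    -0.30     0.55]
Cofactors of I−A, C_ij = (−1)^(i+j)·(minor ij) (rows/columns in the sector order above):
  C_11 = (0.75)(0.55) − (-0.15)(-0.30) = 0.3675
  C_12 = −[(-0.45)(0.55) − (-0.15)(-0.35)] = 0.3000
  C_13 = (-0.45)(-0.30) − (0.75)(-0.35) = 0.3975
  C_21 = −[(-0.10)(0.55) − (-0.30)(-0.30)] = 0.1450
  C_22 = (0.95)(0.55) − (-0.30)(-0.35) = 0.4175
  C_23 = −[(0.95)(-0.30) − (-0.10)(-0.35)] = 0.3200
  C_31 = (-0.10)(-0.15) − (-0.30)(0.75) = 0.2400
  C_32 = −[(0.95)(-0.15) − (-0.30)(-0.45)] = 0.2775
  C_33 = (0.95)(0.75) − (-0.10)(-0.45) = 0.6675
det(I−A) = Σ_j (I−A)_1j·C_1j = (0.95)(0.3675) + (-0.10)(0.3000) + (-0.30)(0.3975) = 0.199875
adj(I−A) = Cᵀ =
  [ 0.3675   0.1450   0.2400]
  [ 0.3000   0.4175   0.2775]
  [ 0.3975   0.3200   0.6675]
(I − A)⁻¹ = adj(I−A) / det(I−A) ≈
  [   1.8386     0.7255     1.2008]
  [   1.5009     2.0888     1.3884]
  [   1.9887     1.6010     3.3396]
The output multiplier for sector j is the column-j sum of the Leontief inverse (I − A)⁻¹ = adj(I−A) / det(I−A).
Column 2 of adj(I−A): (0.1450, 0.4175, 0.3200); det(I−A) = 0.199875.
m_2 = (0.1450 + 0.4175 + 0.3200) / 0.199875 = 0.8825 / 0.199875 ≈ 4.415.

m_2 = 4.415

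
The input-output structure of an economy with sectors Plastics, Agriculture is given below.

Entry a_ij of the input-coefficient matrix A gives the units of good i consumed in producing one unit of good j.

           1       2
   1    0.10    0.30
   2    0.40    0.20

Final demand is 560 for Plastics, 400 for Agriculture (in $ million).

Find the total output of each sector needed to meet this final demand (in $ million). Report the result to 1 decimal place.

I − A =
  [   0.90    -0.30]
  [  -0.40     0.80]
det(I−A) = (0.90)(0.80) − (-0.30)(-0.40) = 0.6000
adj(I−A) = [[0.80, 0.30], [0.40, 0.90]]
(I − A)⁻¹ = adj(I−A) / det(I−A) ≈
  [   1.3333     0.5000]
  [   0.6667     1.5000]
x = (I − A)⁻¹ d = adj(I−A)·d / det(I−A), with det(I−A) = 0.6000:
  x_1 = (0.80·560 + 0.30·400) / 0.6000 = 568.00 / 0.6000 ≈ 946.7
  x_2 = (0.40·560 + 0.90·400) / 0.6000 = 584.00 / 0.6000 ≈ 973.3

x_1 = 946.7, x_2 = 973.3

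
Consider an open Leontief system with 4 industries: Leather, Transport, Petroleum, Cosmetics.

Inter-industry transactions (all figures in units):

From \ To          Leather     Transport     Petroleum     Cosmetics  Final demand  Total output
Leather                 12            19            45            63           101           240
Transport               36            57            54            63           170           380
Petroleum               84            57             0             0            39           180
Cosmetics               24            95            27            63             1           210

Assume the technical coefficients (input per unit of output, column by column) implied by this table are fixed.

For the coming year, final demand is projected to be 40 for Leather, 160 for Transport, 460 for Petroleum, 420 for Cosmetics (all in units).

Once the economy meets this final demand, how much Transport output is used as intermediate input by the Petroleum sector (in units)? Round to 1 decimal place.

z_23 = 263.6

Technical coefficients a_ij = z_ij / X_j:
  a_11 = 12/240 = 0.05, a_21 = 36/240 = 0.15, a_31 = 84/240 = 0.35, a_41 = 24/240 = 0.10
  a_12 = 19/380 = 0.05, a_22 = 57/380 = 0.15, a_32 = 57/380 = 0.15, a_42 = 95/380 = 0.25
  a_13 = 45/180 = 0.25, a_23 = 54/180 = 0.30, a_33 = 0/180 = 0.00, a_43 = 27/180 = 0.15
  a_14 = 63/210 = 0.30, a_24 = 63/210 = 0.30, a_34 = 0/210 = 0.00, a_44 = 63/210 = 0.30
I − A =
  [   0.95    -0.05    -0.25    -0.30]
  [  -0.15     0.85    -0.30    -0.30]
  [  -0.35    -0.15     1.00     0.00]
  [  -0.10    -0.25    -0.15     0.70]
Compute the cofactors C_ij = (−1)^(i+j)·(3×3 minor ij) of I−A; the adjugate is their transpose:
adj(I−A) = Cᵀ =
  [ 0.481750   0.143000   0.203500   0.267750]
  [ 0.224250   0.558000   0.273750   0.335250]
  [ 0.202250   0.133750   0.450500   0.144000]
  [ 0.192250   0.248375   0.223375   0.672000]
det(I−A) = Σ_j (I−A)_1j·C_1j = (0.95)(0.481750) + (-0.05)(0.224250) + (-0.25)(0.202250) + (-0.30)(0.192250) = 0.3382125
(I − A)⁻¹ = adj(I−A) / det(I−A) ≈
  [   1.4244     0.4228     0.6017     0.7917]
  [   0.6630     1.6499     0.8094     0.9912]
  [   0.5980     0.3955     1.3320     0.4258]
  [   0.5684     0.7344     0.6605     1.9869]
First solve x = (I − A)⁻¹ d = adj(I−A)·d / det(I−A); in particular x_3 = (0.202250·40 + 0.133750·160 + 0.450500·460 + 0.144000·420) / 0.3382125 = 297.20 / 0.3382125 ≈ 878.737.
Intermediate flow from 2 to 3: z_23 = a_23 · x_3 = 0.30 × 297.20 / 0.3382125 = 89.16 / 0.3382125 ≈ 263.6.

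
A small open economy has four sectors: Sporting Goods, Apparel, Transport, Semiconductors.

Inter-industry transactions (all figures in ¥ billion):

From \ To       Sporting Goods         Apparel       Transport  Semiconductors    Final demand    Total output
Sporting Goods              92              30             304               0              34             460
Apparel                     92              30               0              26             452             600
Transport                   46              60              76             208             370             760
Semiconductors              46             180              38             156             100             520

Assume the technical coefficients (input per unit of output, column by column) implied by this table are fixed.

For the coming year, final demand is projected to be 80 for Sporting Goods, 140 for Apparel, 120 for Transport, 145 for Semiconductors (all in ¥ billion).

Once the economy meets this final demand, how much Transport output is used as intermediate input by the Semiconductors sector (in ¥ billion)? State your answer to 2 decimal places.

z_34 = 148.96

Technical coefficients a_ij = z_ij / X_j:
  a_11 = 92/460 = 0.20, a_21 = 92/460 = 0.20, a_31 = 46/460 = 0.10, a_41 = 46/460 = 0.10
  a_12 = 30/600 = 0.05, a_22 = 30/600 = 0.05, a_32 = 60/600 = 0.10, a_42 = 180/600 = 0.30
  a_13 = 304/760 = 0.40, a_23 = 0/760 = 0.00, a_33 = 76/760 = 0.10, a_43 = 38/760 = 0.05
  a_14 = 0/520 = 0.00, a_24 = 26/520 = 0.05, a_34 = 208/520 = 0.40, a_44 = 156/520 = 0.30
I − A =
  [   0.80    -0.05    -0.40     0.00]
  [  -0.20     0.95     0.00    -0.05]
  [  -0.10    -0.10     0.90    -0.40]
  [  -0.10    -0.30    -0.05     0.70]
Compute the cofactors C_ij = (−1)^(i+j)·(3×3 minor ij) of I−A; the adjugate is their transpose:
adj(I−A) = Cᵀ =
  [ 0.565750   0.106500   0.260125   0.156250]
  [ 0.126750   0.444000   0.060000   0.066000]
  [ 0.141500   0.157500   0.512750   0.304250]
  [ 0.145250   0.216750   0.099500   0.629000]
det(I−A) = Σ_j (I−A)_1j·C_1j = (0.80)(0.565750) + (-0.05)(0.126750) + (-0.40)(0.141500) + (0.00)(0.145250) = 0.3896625
(I − A)⁻¹ = adj(I−A) / det(I−A) ≈
  [   1.4519     0.2733     0.6676     0.4010]
  [   0.3253     1.1394     0.1540     0.1694]
  [   0.3631     0.4042     1.3159     0.7808]
  [   0.3728     0.5563     0.2553     1.6142]
First solve x = (I − A)⁻¹ d = adj(I−A)·d / det(I−A); in particular x_4 = (0.145250·80 + 0.216750·140 + 0.099500·120 + 0.629000·145) / 0.3896625 = 145.11 / 0.3896625 ≈ 372.3992.
Intermediate flow from 3 to 4: z_34 = a_34 · x_4 = 0.40 × 145.11 / 0.3896625 = 58.044 / 0.3896625 ≈ 148.96.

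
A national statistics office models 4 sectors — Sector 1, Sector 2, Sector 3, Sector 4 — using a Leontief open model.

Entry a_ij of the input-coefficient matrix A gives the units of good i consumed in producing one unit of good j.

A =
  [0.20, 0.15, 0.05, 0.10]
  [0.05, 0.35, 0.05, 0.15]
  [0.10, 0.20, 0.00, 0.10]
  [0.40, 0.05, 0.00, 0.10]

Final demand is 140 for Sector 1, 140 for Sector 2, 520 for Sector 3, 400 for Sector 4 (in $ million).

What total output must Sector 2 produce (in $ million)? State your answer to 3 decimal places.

I − A =
  [   0.80    -0.15    -0.05    -0.10]
  [  -0.05     0.65    -0.05    -0.15]
  [  -0.10    -0.20     1.00    -0.10]
  [  -0.40    -0.05     0.00     0.90]
Compute the cofactors C_ij = (−1)^(i+j)·(3×3 minor ij) of I−A; the adjugate is their transpose:
adj(I−A) = Cᵀ =
  [ 0.568250   0.149250   0.035875   0.092000]
  [ 0.111500   0.673500   0.039250   0.129000]
  [ 0.105000   0.160000   0.420000   0.085000]
  [ 0.258750   0.103750   0.018125   0.500000]
det(I−A) = Σ_j (I−A)_1j·C_1j = (0.80)(0.568250) + (-0.15)(0.111500) + (-0.05)(0.105000) + (-0.10)(0.258750) = 0.40675
(I − A)⁻¹ = adj(I−A) / det(I−A) ≈
  [   1.3970     0.3669     0.0882     0.2262]
  [   0.2741     1.6558     0.0965     0.3171]
  [   0.2581     0.3934     1.0326     0.2090]
  [   0.6361     0.2551     0.0446     1.2293]
x = (I − A)⁻¹ d = adj(I−A)·d / det(I−A), with det(I−A) = 0.40675:
  x_1 = (0.568250·140 + 0.149250·140 + 0.035875·520 + 0.092000·400) / 0.40675 = 155.905 / 0.40675 ≈ 383.294
  x_2 = (0.111500·140 + 0.673500·140 + 0.039250·520 + 0.129000·400) / 0.40675 = 181.91 / 0.40675 ≈ 447.228
  x_3 = (0.105000·140 + 0.160000·140 + 0.420000·520 + 0.085000·400) / 0.40675 = 289.50 / 0.40675 ≈ 711.739
  x_4 = (0.258750·140 + 0.103750·140 + 0.018125·520 + 0.500000·400) / 0.40675 = 260.175 / 0.40675 ≈ 639.644

x_2 = 447.228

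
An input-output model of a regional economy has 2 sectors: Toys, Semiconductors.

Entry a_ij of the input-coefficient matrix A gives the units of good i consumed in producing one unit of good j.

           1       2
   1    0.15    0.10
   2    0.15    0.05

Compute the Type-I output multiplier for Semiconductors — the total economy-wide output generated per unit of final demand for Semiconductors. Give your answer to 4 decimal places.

m_2 = 1.1987

I − A =
  [   0.85    -0.10]
  [  -0.15     0.95]
det(I−A) = (0.85)(0.95) − (-0.10)(-0.15) = 0.7925
adj(I−A) = [[0.95, 0.10], [0.15, 0.85]]
(I − A)⁻¹ = adj(I−A) / det(I−A) ≈
  [   1.19874     0.12618]
  [   0.18927     1.07256]
The output multiplier for sector j is the column-j sum of the Leontief inverse (I − A)⁻¹ = adj(I−A) / det(I−A).
Column 2 of adj(I−A): (0.10, 0.85); det(I−A) = 0.7925.
m_2 = (0.10 + 0.85) / 0.7925 = 0.95 / 0.7925 ≈ 1.1987.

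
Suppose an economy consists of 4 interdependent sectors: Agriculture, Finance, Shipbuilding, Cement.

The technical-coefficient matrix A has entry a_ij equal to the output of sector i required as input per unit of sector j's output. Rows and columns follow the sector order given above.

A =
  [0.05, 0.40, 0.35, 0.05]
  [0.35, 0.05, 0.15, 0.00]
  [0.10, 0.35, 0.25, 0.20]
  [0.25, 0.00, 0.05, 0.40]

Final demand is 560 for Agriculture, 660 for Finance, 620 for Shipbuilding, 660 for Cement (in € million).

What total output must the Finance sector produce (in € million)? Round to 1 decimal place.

x_2 = 2113.8

I − A =
  [   0.95    -0.40    -0.35    -0.05]
  [  -0.35     0.95    -0.15     0.00]
  [  -0.10    -0.35     0.75    -0.20]
  [  -0.25     0.00    -0.05     0.60]
Compute the cofactors C_ij = (−1)^(i+j)·(3×3 minor ij) of I−A; the adjugate is their transpose:
adj(I−A) = Cᵀ =
  [ 0.386500   0.250375   0.237875   0.111500]
  [ 0.170500   0.369875   0.158000   0.066875]
  [ 0.178000   0.239125   0.445625   0.163375]
  [ 0.175875   0.124250   0.136250   0.439875]
det(I−A) = Σ_j (I−A)_1j·C_1j = (0.95)(0.386500) + (-0.40)(0.170500) + (-0.35)(0.178000) + (-0.05)(0.175875) = 0.22788125
(I − A)⁻¹ = adj(I−A) / det(I−A) ≈
  [   1.6961     1.0987     1.0439     0.4893]
  [   0.7482     1.6231     0.6933     0.2935]
  [   0.7811     1.0493     1.9555     0.7169]
  [   0.7718     0.5452     0.5979     1.9303]
x = (I − A)⁻¹ d = adj(I−A)·d / det(I−A), with det(I−A) = 0.22788125:
  x_1 = (0.386500·560 + 0.250375·660 + 0.237875·620 + 0.111500·660) / 0.22788125 = 602.76 / 0.22788125 ≈ 2645.1
  x_2 = (0.170500·560 + 0.369875·660 + 0.158000·620 + 0.066875·660) / 0.22788125 = 481.695 / 0.22788125 ≈ 2113.8
  x_3 = (0.178000·560 + 0.239125·660 + 0.445625·620 + 0.163375·660) / 0.22788125 = 641.6175 / 0.22788125 ≈ 2815.6
  x_4 = (0.175875·560 + 0.124250·660 + 0.136250·620 + 0.439875·660) / 0.22788125 = 555.2875 / 0.22788125 ≈ 2436.7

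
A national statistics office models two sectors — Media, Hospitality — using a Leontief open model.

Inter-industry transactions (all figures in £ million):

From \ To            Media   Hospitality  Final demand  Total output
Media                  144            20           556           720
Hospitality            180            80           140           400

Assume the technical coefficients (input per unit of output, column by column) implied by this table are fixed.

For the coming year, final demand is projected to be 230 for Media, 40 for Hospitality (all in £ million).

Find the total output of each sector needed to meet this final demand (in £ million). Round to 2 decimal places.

Technical coefficients a_ij = z_ij / X_j:
  a_11 = 144/720 = 0.20, a_21 = 180/720 = 0.25
  a_12 = 20/400 = 0.05, a_22 = 80/400 = 0.20
I − A =
  [   0.80    -0.05]
  [  -0.25     0.80]
det(I−A) = (0.80)(0.80) − (-0.05)(-0.25) = 0.6275
adj(I−A) = [[0.80, 0.05], [0.25, 0.80]]
(I − A)⁻¹ = adj(I−A) / det(I−A) ≈
  [   1.2749     0.0797]
  [   0.3984     1.2749]
x = (I − A)⁻¹ d = adj(I−A)·d / det(I−A), with det(I−A) = 0.6275:
  x_1 = (0.80·230 + 0.05·40) / 0.6275 = 186.00 / 0.6275 ≈ 296.41
  x_2 = (0.25·230 + 0.80·40) / 0.6275 = 89.50 / 0.6275 ≈ 142.63

x_1 = 296.41, x_2 = 142.63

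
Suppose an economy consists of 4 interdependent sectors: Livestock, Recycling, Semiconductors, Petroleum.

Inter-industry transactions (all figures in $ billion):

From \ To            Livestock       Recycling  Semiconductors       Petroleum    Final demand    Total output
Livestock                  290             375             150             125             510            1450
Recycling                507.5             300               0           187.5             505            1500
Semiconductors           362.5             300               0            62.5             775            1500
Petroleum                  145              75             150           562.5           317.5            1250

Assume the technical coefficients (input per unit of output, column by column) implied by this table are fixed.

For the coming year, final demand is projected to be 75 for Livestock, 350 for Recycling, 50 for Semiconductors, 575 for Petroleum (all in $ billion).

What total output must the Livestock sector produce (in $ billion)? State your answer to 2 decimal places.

Technical coefficients a_ij = z_ij / X_j:
  a_11 = 290/1450 = 0.20, a_21 = 507.5/1450 = 0.35, a_31 = 362.5/1450 = 0.25, a_41 = 145/1450 = 0.10
  a_12 = 375/1500 = 0.25, a_22 = 300/1500 = 0.20, a_32 = 300/1500 = 0.20, a_42 = 75/1500 = 0.05
  a_13 = 150/1500 = 0.10, a_23 = 0/1500 = 0.00, a_33 = 0/1500 = 0.00, a_43 = 150/1500 = 0.10
  a_14 = 125/1250 = 0.10, a_24 = 187.5/1250 = 0.15, a_34 = 62.5/1250 = 0.05, a_44 = 562.5/1250 = 0.45
I − A =
  [   0.80    -0.25    -0.10    -0.10]
  [  -0.35     0.80     0.00    -0.15]
  [  -0.25    -0.20     1.00    -0.05]
  [  -0.10    -0.05    -0.10     0.55]
Compute the cofactors C_ij = (−1)^(i+j)·(3×3 minor ij) of I−A; the adjugate is their transpose:
adj(I−A) = Cᵀ =
  [ 0.425500   0.154500   0.055000   0.124500]
  [ 0.209500   0.409250   0.036250   0.153000]
  [ 0.154500   0.124875   0.284375   0.088000]
  [ 0.124500   0.088000   0.065000   0.525500]
det(I−A) = Σ_j (I−A)_1j·C_1j = (0.80)(0.425500) + (-0.25)(0.209500) + (-0.10)(0.154500) + (-0.10)(0.124500) = 0.260125
(I − A)⁻¹ = adj(I−A) / det(I−A) ≈
  [   1.6358     0.5939     0.2114     0.4786]
  [   0.8054     1.5733     0.1394     0.5882]
  [   0.5939     0.4801     1.0932     0.3383]
  [   0.4786     0.3383     0.2499     2.0202]
x = (I − A)⁻¹ d = adj(I−A)·d / det(I−A), with det(I−A) = 0.260125:
  x_1 = (0.425500·75 + 0.154500·350 + 0.055000·50 + 0.124500·575) / 0.260125 = 160.325 / 0.260125 ≈ 616.34
  x_2 = (0.209500·75 + 0.409250·350 + 0.036250·50 + 0.153000·575) / 0.260125 = 248.7375 / 0.260125 ≈ 956.22
  x_3 = (0.154500·75 + 0.124875·350 + 0.284375·50 + 0.088000·575) / 0.260125 = 120.1125 / 0.260125 ≈ 461.75
  x_4 = (0.124500·75 + 0.088000·350 + 0.065000·50 + 0.525500·575) / 0.260125 = 345.55 / 0.260125 ≈ 1328.40

x_1 = 616.34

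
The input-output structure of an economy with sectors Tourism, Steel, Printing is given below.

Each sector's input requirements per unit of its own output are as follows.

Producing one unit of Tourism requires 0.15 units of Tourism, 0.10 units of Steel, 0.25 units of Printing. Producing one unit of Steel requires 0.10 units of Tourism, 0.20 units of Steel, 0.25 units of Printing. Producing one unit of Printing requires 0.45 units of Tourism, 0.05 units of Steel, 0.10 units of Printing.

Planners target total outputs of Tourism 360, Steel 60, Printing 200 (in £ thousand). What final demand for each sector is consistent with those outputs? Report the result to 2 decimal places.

d_T = 210.00, d_S = 2.00, d_P = 75.00

I − A =
  [   0.85    -0.10    -0.45]
  [  -0.10     0.80    -0.05]
  [  -0.25    -0.25     0.90]
d = (I − A) x:
  d_T = (+0.85)·360 + (-0.10)·60 + (-0.45)·200 = 210.00
  d_S = (-0.10)·360 + (+0.80)·60 + (-0.05)·200 = 2.00
  d_P = (-0.25)·360 + (-0.25)·60 + (+0.90)·200 = 75.00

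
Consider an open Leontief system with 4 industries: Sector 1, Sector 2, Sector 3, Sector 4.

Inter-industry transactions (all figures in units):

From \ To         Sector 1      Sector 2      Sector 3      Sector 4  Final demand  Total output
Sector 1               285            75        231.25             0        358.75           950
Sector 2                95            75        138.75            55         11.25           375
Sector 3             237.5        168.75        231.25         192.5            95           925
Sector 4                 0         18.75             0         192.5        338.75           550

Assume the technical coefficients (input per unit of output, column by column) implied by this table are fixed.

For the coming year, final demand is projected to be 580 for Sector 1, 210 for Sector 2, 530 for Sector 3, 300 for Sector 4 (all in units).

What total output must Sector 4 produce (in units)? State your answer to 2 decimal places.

Technical coefficients a_ij = z_ij / X_j:
  a_11 = 285/950 = 0.30, a_21 = 95/950 = 0.10, a_31 = 237.5/950 = 0.25, a_41 = 0/950 = 0.00
  a_12 = 75/375 = 0.20, a_22 = 75/375 = 0.20, a_32 = 168.75/375 = 0.45, a_42 = 18.75/375 = 0.05
  a_13 = 231.25/925 = 0.25, a_23 = 138.75/925 = 0.15, a_33 = 231.25/925 = 0.25, a_43 = 0/925 = 0.00
  a_14 = 0/550 = 0.00, a_24 = 55/550 = 0.10, a_34 = 192.5/550 = 0.35, a_44 = 192.5/550 = 0.35
I − A =
  [   0.70    -0.20    -0.25     0.00]
  [  -0.10     0.80    -0.15    -0.10]
  [  -0.25    -0.45     0.75    -0.35]
  [   0.00    -0.05     0.00     0.65]
Compute the cofactors C_ij = (−1)^(i+j)·(3×3 minor ij) of I−A; the adjugate is their transpose:
adj(I−A) = Cᵀ =
  [ 0.339750   0.175000   0.148250   0.106750]
  [ 0.073125   0.300625   0.084500   0.091750]
  [ 0.159750   0.249500   0.347500   0.225500]
  [ 0.005625   0.023125   0.006500   0.289000]
det(I−A) = Σ_j (I−A)_1j·C_1j = (0.70)(0.339750) + (-0.20)(0.073125) + (-0.25)(0.159750) + (0.00)(0.005625) = 0.1832625
(I − A)⁻¹ = adj(I−A) / det(I−A) ≈
  [   1.8539     0.9549     0.8089     0.5825]
  [   0.3990     1.6404     0.4611     0.5006]
  [   0.8717     1.3614     1.8962     1.2305]
  [   0.0307     0.1262     0.0355     1.5770]
x = (I − A)⁻¹ d = adj(I−A)·d / det(I−A), with det(I−A) = 0.1832625:
  x_1 = (0.339750·580 + 0.175000·210 + 0.148250·530 + 0.106750·300) / 0.1832625 = 344.4025 / 0.1832625 ≈ 1879.29
  x_2 = (0.073125·580 + 0.300625·210 + 0.084500·530 + 0.091750·300) / 0.1832625 = 177.85375 / 0.1832625 ≈ 970.49
  x_3 = (0.159750·580 + 0.249500·210 + 0.347500·530 + 0.225500·300) / 0.1832625 = 396.875 / 0.1832625 ≈ 2165.61
  x_4 = (0.005625·580 + 0.023125·210 + 0.006500·530 + 0.289000·300) / 0.1832625 = 98.26375 / 0.1832625 ≈ 536.19

x_4 = 536.19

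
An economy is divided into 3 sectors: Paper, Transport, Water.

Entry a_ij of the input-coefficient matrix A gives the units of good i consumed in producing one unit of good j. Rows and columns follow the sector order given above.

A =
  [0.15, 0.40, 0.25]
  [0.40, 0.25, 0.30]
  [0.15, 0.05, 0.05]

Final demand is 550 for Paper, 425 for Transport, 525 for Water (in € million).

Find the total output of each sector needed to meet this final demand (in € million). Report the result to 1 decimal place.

x_P = 1826.5, x_T = 1917.6, x_W = 941.9

I − A =
  [   0.85    -0.40    -0.25]
  [  -0.40     0.75    -0.30]
  [  -0.15    -0.05     0.95]
Cofactors of I−A, C_ij = (−1)^(i+j)·(minor ij) (rows/columns in the sector order above):
  C_11 = (0.75)(0.95) − (-0.30)(-0.05) = 0.6975
  C_12 = −[(-0.40)(0.95) − (-0.30)(-0.15)] = 0.4250
  C_13 = (-0.40)(-0.05) − (0.75)(-0.15) = 0.1325
  C_21 = −[(-0.40)(0.95) − (-0.25)(-0.05)] = 0.3925
  C_22 = (0.85)(0.95) − (-0.25)(-0.15) = 0.7700
  C_23 = −[(0.85)(-0.05) − (-0.40)(-0.15)] = 0.1025
  C_31 = (-0.40)(-0.30) − (-0.25)(0.75) = 0.3075
  C_32 = −[(0.85)(-0.30) − (-0.25)(-0.40)] = 0.3550
  C_33 = (0.85)(0.75) − (-0.40)(-0.40) = 0.4775
det(I−A) = Σ_j (I−A)_1j·C_1j = (0.85)(0.6975) + (-0.40)(0.4250) + (-0.25)(0.1325) = 0.38975
adj(I−A) = Cᵀ =
  [ 0.6975   0.3925   0.3075]
  [ 0.4250   0.7700   0.3550]
  [ 0.1325   0.1025   0.4775]
(I − A)⁻¹ = adj(I−A) / det(I−A) ≈
  [   1.7896     1.0071     0.7890]
  [   1.0904     1.9756     0.9108]
  [   0.3400     0.2630     1.2251]
x = (I − A)⁻¹ d = adj(I−A)·d / det(I−A), with det(I−A) = 0.38975:
  x_P = (0.6975·550 + 0.3925·425 + 0.3075·525) / 0.38975 = 711.875 / 0.38975 ≈ 1826.5
  x_T = (0.4250·550 + 0.7700·425 + 0.3550·525) / 0.38975 = 747.375 / 0.38975 ≈ 1917.6
  x_W = (0.1325·550 + 0.1025·425 + 0.4775·525) / 0.38975 = 367.125 / 0.38975 ≈ 941.9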